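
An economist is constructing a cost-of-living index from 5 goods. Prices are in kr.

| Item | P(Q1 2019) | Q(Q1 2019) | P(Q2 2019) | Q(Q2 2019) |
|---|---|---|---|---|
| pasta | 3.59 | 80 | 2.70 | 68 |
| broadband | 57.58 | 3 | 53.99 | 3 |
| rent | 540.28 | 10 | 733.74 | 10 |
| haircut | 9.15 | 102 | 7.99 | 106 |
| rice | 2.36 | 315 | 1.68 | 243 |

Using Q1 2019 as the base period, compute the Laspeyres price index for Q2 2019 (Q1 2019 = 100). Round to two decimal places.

Laspeyres price index uses base-period quantities as weights.
ΣP(Q2 2019)·Q(Q1 2019) = 2.70×80 + 53.99×3 + 733.74×10 + 7.99×102 + 1.68×315 = 216 + 161.97 + 7337.4 + 814.98 + 529.2 = 9059.55
ΣP(Q1 2019)·Q(Q1 2019) = 3.59×80 + 57.58×3 + 540.28×10 + 9.15×102 + 2.36×315 = 287.2 + 172.74 + 5402.8 + 933.3 + 743.4 = 7539.44
Index = 9059.55 / 7539.44 × 100 = 120.1621

120.16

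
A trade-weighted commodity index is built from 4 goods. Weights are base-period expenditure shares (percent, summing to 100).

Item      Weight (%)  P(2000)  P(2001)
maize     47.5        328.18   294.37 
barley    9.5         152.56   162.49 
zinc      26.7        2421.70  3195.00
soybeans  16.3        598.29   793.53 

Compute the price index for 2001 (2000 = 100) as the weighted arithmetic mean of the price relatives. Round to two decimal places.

109.57

maize: 47.5 × (294.37/328.18) = 47.5 × 0.896977 = 42.6064
barley: 9.5 × (162.49/152.56) = 9.5 × 1.065089 = 10.1183
zinc: 26.7 × (3195.00/2421.70) = 26.7 × 1.319321 = 35.2259
soybeans: 16.3 × (793.53/598.29) = 16.3 × 1.326330 = 21.6192
Index = Σ wᵢ·(p₁ᵢ/p₀ᵢ) = 42.6064 + 10.1183 + 35.2259 + 21.6192 = 109.5698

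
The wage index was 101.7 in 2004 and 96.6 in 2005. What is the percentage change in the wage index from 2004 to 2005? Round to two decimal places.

Change = (96.6 − 101.7) / 101.7 × 100
       = -5.1 / 101.7 × 100 = -5.0147%

-5.01%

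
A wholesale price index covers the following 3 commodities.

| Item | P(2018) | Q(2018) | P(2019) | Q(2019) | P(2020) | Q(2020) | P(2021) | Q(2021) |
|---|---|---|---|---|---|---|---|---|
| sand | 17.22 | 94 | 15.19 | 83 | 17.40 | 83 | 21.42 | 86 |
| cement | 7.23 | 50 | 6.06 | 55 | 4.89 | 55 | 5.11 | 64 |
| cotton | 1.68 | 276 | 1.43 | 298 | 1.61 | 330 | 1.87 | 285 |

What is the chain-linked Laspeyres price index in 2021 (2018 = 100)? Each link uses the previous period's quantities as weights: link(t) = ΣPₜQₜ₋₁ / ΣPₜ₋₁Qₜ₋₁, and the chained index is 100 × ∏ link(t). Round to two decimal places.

112.56

Link 2018→2019:
ΣP(2019)Q(2018) = 15.19×94 + 6.06×50 + 1.43×276 = 1427.86 + 303 + 394.68 = 2125.54
ΣP(2018)Q(2018) = 17.22×94 + 7.23×50 + 1.68×276 = 1618.68 + 361.5 + 463.68 = 2443.86
link = 2125.54/2443.86 = 0.869747
Link 2019→2020:
ΣP(2020)Q(2019) = 17.40×83 + 4.89×55 + 1.61×298 = 1444.2 + 268.95 + 479.78 = 2192.93
ΣP(2019)Q(2019) = 15.19×83 + 6.06×55 + 1.43×298 = 1260.77 + 333.3 + 426.14 = 2020.21
link = 2192.93/2020.21 = 1.085496
Link 2020→2021:
ΣP(2021)Q(2020) = 21.42×83 + 5.11×55 + 1.87×330 = 1777.86 + 281.05 + 617.1 = 2676.01
ΣP(2020)Q(2020) = 17.40×83 + 4.89×55 + 1.61×330 = 1444.2 + 268.95 + 531.3 = 2244.45
link = 2676.01/2244.45 = 1.192279
Chained index = 100 × 0.869747 × 1.085496 × 1.192279 = 112.5639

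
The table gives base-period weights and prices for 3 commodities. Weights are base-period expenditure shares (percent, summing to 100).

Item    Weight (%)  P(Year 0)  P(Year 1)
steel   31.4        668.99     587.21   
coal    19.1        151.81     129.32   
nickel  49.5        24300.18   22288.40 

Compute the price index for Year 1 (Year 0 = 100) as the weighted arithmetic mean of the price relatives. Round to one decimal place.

89.2

steel: 31.4 × (587.21/668.99) = 31.4 × 0.877756 = 27.5615
coal: 19.1 × (129.32/151.81) = 19.1 × 0.851854 = 16.2704
nickel: 49.5 × (22288.40/24300.18) = 49.5 × 0.917211 = 45.4020
Index = Σ wᵢ·(p₁ᵢ/p₀ᵢ) = 27.5615 + 16.2704 + 45.4020 = 89.2339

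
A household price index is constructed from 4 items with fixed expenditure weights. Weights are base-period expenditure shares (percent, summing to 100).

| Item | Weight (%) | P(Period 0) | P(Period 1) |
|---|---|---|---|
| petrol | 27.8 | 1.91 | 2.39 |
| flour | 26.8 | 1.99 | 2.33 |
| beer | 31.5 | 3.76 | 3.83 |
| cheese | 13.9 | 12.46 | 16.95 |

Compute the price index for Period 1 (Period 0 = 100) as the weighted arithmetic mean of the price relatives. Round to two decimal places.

petrol: 27.8 × (2.39/1.91) = 27.8 × 1.251309 = 34.7864
flour: 26.8 × (2.33/1.99) = 26.8 × 1.170854 = 31.3789
beer: 31.5 × (3.83/3.76) = 31.5 × 1.018617 = 32.0864
cheese: 13.9 × (16.95/12.46) = 13.9 × 1.360353 = 18.9089
Index = Σ wᵢ·(p₁ᵢ/p₀ᵢ) = 34.7864 + 31.3789 + 32.0864 + 18.9089 = 117.1606

117.16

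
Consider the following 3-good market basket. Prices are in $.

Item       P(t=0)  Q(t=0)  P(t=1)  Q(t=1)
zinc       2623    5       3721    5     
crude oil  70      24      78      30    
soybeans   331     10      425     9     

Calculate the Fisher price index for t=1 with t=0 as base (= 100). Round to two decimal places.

Laspeyres component (base-period weights):
ΣP(t=1)Q(t=0) = 3721×5 + 78×24 + 425×10 = 18605 + 1872 + 4250 = 24727
ΣP(t=0)Q(t=0) = 2623×5 + 70×24 + 331×10 = 13115 + 1680 + 3310 = 18105
L = 24727 / 18105 × 100 = 136.5755
Paasche component (current-period weights):
ΣP(t=1)Q(t=1) = 3721×5 + 78×30 + 425×9 = 18605 + 2340 + 3825 = 24770
ΣP(t=0)Q(t=1) = 2623×5 + 70×30 + 331×9 = 13115 + 2100 + 2979 = 18194
P = 24770 / 18194 × 100 = 136.1438
Fisher = √(L × P) = √(136.5755 × 136.1438) = 136.3595

136.36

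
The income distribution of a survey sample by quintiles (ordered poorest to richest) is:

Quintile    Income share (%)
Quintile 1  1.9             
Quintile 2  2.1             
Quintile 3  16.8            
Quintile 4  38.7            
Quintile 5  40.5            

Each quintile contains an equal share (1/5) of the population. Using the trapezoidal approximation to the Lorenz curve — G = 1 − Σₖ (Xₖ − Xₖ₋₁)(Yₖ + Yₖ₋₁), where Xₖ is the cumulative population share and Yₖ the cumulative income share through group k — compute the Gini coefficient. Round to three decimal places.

Cumulative income shares Yₖ: 0.0190, 0.0400, 0.2080, 0.5950, 1.0000
Σ (Xₖ−Xₖ₋₁)(Yₖ+Yₖ₋₁) = (1/5)(0.0190+0.0000) + (1/5)(0.0400+0.0190) + (1/5)(0.2080+0.0400) + (1/5)(0.5950+0.2080) + (1/5)(1.0000+0.5950)
  = 0.0038 + 0.0118 + 0.0496 + 0.1606 + 0.3190 = 0.5448
G = 1 − 0.5448 = 0.4552

0.455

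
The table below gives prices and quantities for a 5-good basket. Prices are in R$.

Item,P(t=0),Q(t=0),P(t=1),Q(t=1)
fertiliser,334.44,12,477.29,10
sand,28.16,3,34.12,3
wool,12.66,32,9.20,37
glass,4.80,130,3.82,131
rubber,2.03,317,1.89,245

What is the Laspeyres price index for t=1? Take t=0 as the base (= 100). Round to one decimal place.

Laspeyres price index uses base-period quantities as weights.
ΣP(t=1)·Q(t=0) = 477.29×12 + 34.12×3 + 9.20×32 + 3.82×130 + 1.89×317 = 5727.48 + 102.36 + 294.4 + 496.6 + 599.13 = 7219.97
ΣP(t=0)·Q(t=0) = 334.44×12 + 28.16×3 + 12.66×32 + 4.80×130 + 2.03×317 = 4013.28 + 84.48 + 405.12 + 624 + 643.51 = 5770.39
Index = 7219.97 / 5770.39 × 100 = 125.1210

125.1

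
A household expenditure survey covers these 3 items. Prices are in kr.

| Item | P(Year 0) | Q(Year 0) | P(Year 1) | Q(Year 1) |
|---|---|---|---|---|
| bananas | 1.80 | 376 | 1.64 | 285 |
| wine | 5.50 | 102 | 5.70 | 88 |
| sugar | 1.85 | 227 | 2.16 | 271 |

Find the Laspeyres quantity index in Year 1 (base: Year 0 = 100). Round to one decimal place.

90.4

Laspeyres quantity index uses base-period prices as weights.
ΣP(Year 0)·Q(Year 1) = 1.80×285 + 5.50×88 + 1.85×271 = 513 + 484 + 501.35 = 1498.35
ΣP(Year 0)·Q(Year 0) = 1.80×376 + 5.50×102 + 1.85×227 = 676.8 + 561 + 419.95 = 1657.75
Index = 1498.35 / 1657.75 × 100 = 90.3846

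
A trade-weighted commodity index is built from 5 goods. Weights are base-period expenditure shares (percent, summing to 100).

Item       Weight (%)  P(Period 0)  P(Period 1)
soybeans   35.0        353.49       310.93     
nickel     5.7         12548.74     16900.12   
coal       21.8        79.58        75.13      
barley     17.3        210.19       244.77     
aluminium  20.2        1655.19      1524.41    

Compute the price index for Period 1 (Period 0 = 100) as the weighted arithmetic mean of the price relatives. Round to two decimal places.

soybeans: 35.0 × (310.93/353.49) = 35.0 × 0.879601 = 30.7860
nickel: 5.7 × (16900.12/12548.74) = 5.7 × 1.346758 = 7.6765
coal: 21.8 × (75.13/79.58) = 21.8 × 0.944081 = 20.5810
barley: 17.3 × (244.77/210.19) = 17.3 × 1.164518 = 20.1462
aluminium: 20.2 × (1524.41/1655.19) = 20.2 × 0.920988 = 18.6040
Index = Σ wᵢ·(p₁ᵢ/p₀ᵢ) = 30.7860 + 7.6765 + 20.5810 + 20.1462 + 18.6040 = 97.7936

97.79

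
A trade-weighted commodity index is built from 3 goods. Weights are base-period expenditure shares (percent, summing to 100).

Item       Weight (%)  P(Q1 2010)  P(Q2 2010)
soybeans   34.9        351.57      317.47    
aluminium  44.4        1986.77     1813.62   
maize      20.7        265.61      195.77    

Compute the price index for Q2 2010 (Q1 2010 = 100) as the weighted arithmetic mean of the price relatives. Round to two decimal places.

87.30

soybeans: 34.9 × (317.47/351.57) = 34.9 × 0.903007 = 31.5149
aluminium: 44.4 × (1813.62/1986.77) = 44.4 × 0.912848 = 40.5305
maize: 20.7 × (195.77/265.61) = 20.7 × 0.737058 = 15.2571
Index = Σ wᵢ·(p₁ᵢ/p₀ᵢ) = 31.5149 + 40.5305 + 15.2571 = 87.3025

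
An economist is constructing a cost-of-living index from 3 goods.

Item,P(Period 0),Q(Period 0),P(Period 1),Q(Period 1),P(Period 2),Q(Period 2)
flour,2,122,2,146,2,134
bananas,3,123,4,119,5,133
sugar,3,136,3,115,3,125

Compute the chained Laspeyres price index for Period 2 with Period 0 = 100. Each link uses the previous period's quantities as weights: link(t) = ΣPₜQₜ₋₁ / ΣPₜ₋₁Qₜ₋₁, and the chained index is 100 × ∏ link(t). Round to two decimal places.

Link Period 0→Period 1:
ΣP(Period 1)Q(Period 0) = 2×122 + 4×123 + 3×136 = 244 + 492 + 408 = 1144
ΣP(Period 0)Q(Period 0) = 2×122 + 3×123 + 3×136 = 244 + 369 + 408 = 1021
link = 1144/1021 = 1.120470
Link Period 1→Period 2:
ΣP(Period 2)Q(Period 1) = 2×146 + 5×119 + 3×115 = 292 + 595 + 345 = 1232
ΣP(Period 1)Q(Period 1) = 2×146 + 4×119 + 3×115 = 292 + 476 + 345 = 1113
link = 1232/1113 = 1.106918
Chained index = 100 × 1.120470 × 1.106918 = 124.0269

124.03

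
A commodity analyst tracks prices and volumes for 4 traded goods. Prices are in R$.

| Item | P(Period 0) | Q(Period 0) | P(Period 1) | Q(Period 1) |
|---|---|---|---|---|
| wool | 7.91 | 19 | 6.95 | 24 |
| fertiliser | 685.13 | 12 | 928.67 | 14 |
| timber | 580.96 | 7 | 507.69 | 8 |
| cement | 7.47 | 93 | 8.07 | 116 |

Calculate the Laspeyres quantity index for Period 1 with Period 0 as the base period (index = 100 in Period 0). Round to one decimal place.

Laspeyres quantity index uses base-period prices as weights.
ΣP(Period 0)·Q(Period 1) = 7.91×24 + 685.13×14 + 580.96×8 + 7.47×116 = 189.84 + 9591.82 + 4647.68 + 866.52 = 15295.86
ΣP(Period 0)·Q(Period 0) = 7.91×19 + 685.13×12 + 580.96×7 + 7.47×93 = 150.29 + 8221.56 + 4066.72 + 694.71 = 13133.28
Index = 15295.86 / 13133.28 × 100 = 116.4664

116.5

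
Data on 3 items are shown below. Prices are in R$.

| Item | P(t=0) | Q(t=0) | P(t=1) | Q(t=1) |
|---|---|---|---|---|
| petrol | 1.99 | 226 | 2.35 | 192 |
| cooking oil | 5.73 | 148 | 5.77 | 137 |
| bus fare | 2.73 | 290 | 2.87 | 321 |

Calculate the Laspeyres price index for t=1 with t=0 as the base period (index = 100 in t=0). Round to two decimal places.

106.12

Laspeyres price index uses base-period quantities as weights.
ΣP(t=1)·Q(t=0) = 2.35×226 + 5.77×148 + 2.87×290 = 531.1 + 853.96 + 832.3 = 2217.36
ΣP(t=0)·Q(t=0) = 1.99×226 + 5.73×148 + 2.73×290 = 449.74 + 848.04 + 791.7 = 2089.48
Index = 2217.36 / 2089.48 × 100 = 106.1202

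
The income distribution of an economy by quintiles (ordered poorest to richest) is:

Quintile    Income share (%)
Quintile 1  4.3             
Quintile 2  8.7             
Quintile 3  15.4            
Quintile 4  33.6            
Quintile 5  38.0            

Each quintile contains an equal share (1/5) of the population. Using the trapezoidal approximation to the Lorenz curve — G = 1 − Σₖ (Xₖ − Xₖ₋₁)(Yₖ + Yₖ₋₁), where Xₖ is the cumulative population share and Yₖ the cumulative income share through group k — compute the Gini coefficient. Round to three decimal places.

0.369

Cumulative income shares Yₖ: 0.0430, 0.1300, 0.2840, 0.6200, 1.0000
Σ (Xₖ−Xₖ₋₁)(Yₖ+Yₖ₋₁) = (1/5)(0.0430+0.0000) + (1/5)(0.1300+0.0430) + (1/5)(0.2840+0.1300) + (1/5)(0.6200+0.2840) + (1/5)(1.0000+0.6200)
  = 0.0086 + 0.0346 + 0.0828 + 0.1808 + 0.3240 = 0.6308
G = 1 − 0.6308 = 0.3692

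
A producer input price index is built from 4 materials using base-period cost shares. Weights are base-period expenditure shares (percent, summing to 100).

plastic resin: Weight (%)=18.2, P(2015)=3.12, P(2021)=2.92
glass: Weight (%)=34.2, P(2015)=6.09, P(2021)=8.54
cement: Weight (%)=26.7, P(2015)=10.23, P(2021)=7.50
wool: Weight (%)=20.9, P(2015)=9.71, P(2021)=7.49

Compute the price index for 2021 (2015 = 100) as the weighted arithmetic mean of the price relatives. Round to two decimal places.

100.69

plastic resin: 18.2 × (2.92/3.12) = 18.2 × 0.935897 = 17.0333
glass: 34.2 × (8.54/6.09) = 34.2 × 1.402299 = 47.9586
cement: 26.7 × (7.50/10.23) = 26.7 × 0.733138 = 19.5748
wool: 20.9 × (7.49/9.71) = 20.9 × 0.771370 = 16.1216
Index = Σ wᵢ·(p₁ᵢ/p₀ᵢ) = 17.0333 + 47.9586 + 19.5748 + 16.1216 = 100.6884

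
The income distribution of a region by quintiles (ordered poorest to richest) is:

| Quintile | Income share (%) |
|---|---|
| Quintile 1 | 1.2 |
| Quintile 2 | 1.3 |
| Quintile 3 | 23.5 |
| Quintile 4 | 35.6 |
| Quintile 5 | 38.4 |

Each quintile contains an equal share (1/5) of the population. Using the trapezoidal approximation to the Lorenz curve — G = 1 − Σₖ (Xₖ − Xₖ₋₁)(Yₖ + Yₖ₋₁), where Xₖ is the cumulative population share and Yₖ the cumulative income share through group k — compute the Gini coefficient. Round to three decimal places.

0.435

Cumulative income shares Yₖ: 0.0120, 0.0250, 0.2600, 0.6160, 1.0000
Σ (Xₖ−Xₖ₋₁)(Yₖ+Yₖ₋₁) = (1/5)(0.0120+0.0000) + (1/5)(0.0250+0.0120) + (1/5)(0.2600+0.0250) + (1/5)(0.6160+0.2600) + (1/5)(1.0000+0.6160)
  = 0.0024 + 0.0074 + 0.0570 + 0.1752 + 0.3232 = 0.5652
G = 1 − 0.5652 = 0.4348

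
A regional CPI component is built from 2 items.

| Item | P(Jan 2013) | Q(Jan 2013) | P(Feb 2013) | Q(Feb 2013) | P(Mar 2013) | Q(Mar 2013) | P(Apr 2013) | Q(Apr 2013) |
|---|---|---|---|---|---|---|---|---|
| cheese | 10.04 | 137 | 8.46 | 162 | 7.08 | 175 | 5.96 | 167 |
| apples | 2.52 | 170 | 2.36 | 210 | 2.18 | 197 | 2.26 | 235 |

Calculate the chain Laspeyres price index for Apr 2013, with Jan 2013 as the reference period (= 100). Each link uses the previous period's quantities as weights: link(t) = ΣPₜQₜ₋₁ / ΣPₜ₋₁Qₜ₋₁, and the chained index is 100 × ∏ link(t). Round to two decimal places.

Link Jan 2013→Feb 2013:
ΣP(Feb 2013)Q(Jan 2013) = 8.46×137 + 2.36×170 = 1159.02 + 401.2 = 1560.22
ΣP(Jan 2013)Q(Jan 2013) = 10.04×137 + 2.52×170 = 1375.48 + 428.4 = 1803.88
link = 1560.22/1803.88 = 0.864924
Link Feb 2013→Mar 2013:
ΣP(Mar 2013)Q(Feb 2013) = 7.08×162 + 2.18×210 = 1146.96 + 457.8 = 1604.76
ΣP(Feb 2013)Q(Feb 2013) = 8.46×162 + 2.36×210 = 1370.52 + 495.6 = 1866.12
link = 1604.76/1866.12 = 0.859945
Link Mar 2013→Apr 2013:
ΣP(Apr 2013)Q(Mar 2013) = 5.96×175 + 2.26×197 = 1043 + 445.22 = 1488.22
ΣP(Mar 2013)Q(Mar 2013) = 7.08×175 + 2.18×197 = 1239 + 429.46 = 1668.46
link = 1488.22/1668.46 = 0.891972
Chained index = 100 × 0.864924 × 0.859945 × 0.891972 = 66.3438

66.34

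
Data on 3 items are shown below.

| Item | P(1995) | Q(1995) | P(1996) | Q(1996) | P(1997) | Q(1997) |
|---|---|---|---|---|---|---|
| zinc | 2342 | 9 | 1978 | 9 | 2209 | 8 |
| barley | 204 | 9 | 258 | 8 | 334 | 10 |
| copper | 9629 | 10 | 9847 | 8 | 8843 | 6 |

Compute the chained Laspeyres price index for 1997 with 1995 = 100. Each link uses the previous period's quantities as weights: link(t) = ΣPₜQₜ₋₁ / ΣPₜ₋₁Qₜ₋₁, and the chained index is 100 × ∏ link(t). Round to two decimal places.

Link 1995→1996:
ΣP(1996)Q(1995) = 1978×9 + 258×9 + 9847×10 = 17802 + 2322 + 98470 = 118594
ΣP(1995)Q(1995) = 2342×9 + 204×9 + 9629×10 = 21078 + 1836 + 96290 = 119204
link = 118594/119204 = 0.994883
Link 1996→1997:
ΣP(1997)Q(1996) = 2209×9 + 334×8 + 8843×8 = 19881 + 2672 + 70744 = 93297
ΣP(1996)Q(1996) = 1978×9 + 258×8 + 9847×8 = 17802 + 2064 + 78776 = 98642
link = 93297/98642 = 0.945814
Chained index = 100 × 0.994883 × 0.945814 = 94.0974

94.10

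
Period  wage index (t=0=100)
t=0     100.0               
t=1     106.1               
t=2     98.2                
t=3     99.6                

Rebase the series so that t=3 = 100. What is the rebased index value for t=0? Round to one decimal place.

Rebased(t=0) = 100.0 / 99.6 × 100 = 100.4016

100.4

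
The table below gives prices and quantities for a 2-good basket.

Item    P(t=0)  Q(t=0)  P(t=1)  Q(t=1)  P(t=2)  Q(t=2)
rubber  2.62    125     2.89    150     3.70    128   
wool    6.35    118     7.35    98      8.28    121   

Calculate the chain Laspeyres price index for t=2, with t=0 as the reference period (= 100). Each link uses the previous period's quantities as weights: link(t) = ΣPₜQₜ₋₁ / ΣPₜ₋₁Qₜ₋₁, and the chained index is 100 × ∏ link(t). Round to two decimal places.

Link t=0→t=1:
ΣP(t=1)Q(t=0) = 2.89×125 + 7.35×118 = 361.25 + 867.3 = 1228.55
ΣP(t=0)Q(t=0) = 2.62×125 + 6.35×118 = 327.5 + 749.3 = 1076.8
link = 1228.55/1076.8 = 1.140927
Link t=1→t=2:
ΣP(t=2)Q(t=1) = 3.70×150 + 8.28×98 = 555 + 811.44 = 1366.44
ΣP(t=1)Q(t=1) = 2.89×150 + 7.35×98 = 433.5 + 720.3 = 1153.8
link = 1366.44/1153.8 = 1.184295
Chained index = 100 × 1.140927 × 1.184295 = 135.1194

135.12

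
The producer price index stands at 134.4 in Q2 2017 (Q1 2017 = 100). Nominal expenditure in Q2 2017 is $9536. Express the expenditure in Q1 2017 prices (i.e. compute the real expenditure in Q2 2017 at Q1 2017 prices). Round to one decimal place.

Real = Nominal ÷ (Index/100) = 9536 ÷ (134.4/100)
     = 9536 ÷ 1.344 = 7095.2381

7095.2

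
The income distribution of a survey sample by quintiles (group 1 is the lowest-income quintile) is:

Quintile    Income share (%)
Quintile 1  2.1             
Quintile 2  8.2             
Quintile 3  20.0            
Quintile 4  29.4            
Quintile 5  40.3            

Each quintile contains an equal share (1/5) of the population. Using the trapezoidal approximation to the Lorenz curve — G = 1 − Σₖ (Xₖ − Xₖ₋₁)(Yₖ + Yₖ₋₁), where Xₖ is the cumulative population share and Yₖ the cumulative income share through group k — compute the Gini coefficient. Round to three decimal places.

Cumulative income shares Yₖ: 0.0210, 0.1030, 0.3030, 0.5970, 1.0000
Σ (Xₖ−Xₖ₋₁)(Yₖ+Yₖ₋₁) = (1/5)(0.0210+0.0000) + (1/5)(0.1030+0.0210) + (1/5)(0.3030+0.1030) + (1/5)(0.5970+0.3030) + (1/5)(1.0000+0.5970)
  = 0.0042 + 0.0248 + 0.0812 + 0.1800 + 0.3194 = 0.6096
G = 1 − 0.6096 = 0.3904

0.390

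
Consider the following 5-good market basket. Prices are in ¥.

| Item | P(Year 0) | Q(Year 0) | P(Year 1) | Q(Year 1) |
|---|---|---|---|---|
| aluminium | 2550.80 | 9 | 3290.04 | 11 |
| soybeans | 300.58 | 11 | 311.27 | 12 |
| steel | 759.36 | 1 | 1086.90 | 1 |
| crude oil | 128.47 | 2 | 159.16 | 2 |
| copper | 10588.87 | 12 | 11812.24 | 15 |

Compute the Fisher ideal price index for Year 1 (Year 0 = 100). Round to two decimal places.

114.12

Laspeyres component (base-period weights):
ΣP(Year 1)Q(Year 0) = 3290.04×9 + 311.27×11 + 1086.90×1 + 159.16×2 + 11812.24×12 = 29610.36 + 3423.97 + 1086.9 + 318.32 + 141746.88 = 176186.43
ΣP(Year 0)Q(Year 0) = 2550.80×9 + 300.58×11 + 759.36×1 + 128.47×2 + 10588.87×12 = 22957.2 + 3306.38 + 759.36 + 256.94 + 127066.44 = 154346.32
L = 176186.43 / 154346.32 × 100 = 114.1501
Paasche component (current-period weights):
ΣP(Year 1)Q(Year 1) = 3290.04×11 + 311.27×12 + 1086.90×1 + 159.16×2 + 11812.24×15 = 36190.44 + 3735.24 + 1086.9 + 318.32 + 177183.6 = 218514.5
ΣP(Year 0)Q(Year 1) = 2550.80×11 + 300.58×12 + 759.36×1 + 128.47×2 + 10588.87×15 = 28058.8 + 3606.96 + 759.36 + 256.94 + 158833.05 = 191515.11
P = 218514.5 / 191515.11 × 100 = 114.0978
Fisher = √(L × P) = √(114.1501 × 114.0978) = 114.1239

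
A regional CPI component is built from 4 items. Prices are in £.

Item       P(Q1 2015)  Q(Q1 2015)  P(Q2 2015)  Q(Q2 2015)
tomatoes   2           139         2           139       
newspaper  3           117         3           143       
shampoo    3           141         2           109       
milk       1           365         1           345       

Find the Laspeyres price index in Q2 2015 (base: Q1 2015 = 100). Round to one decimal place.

90.0

Laspeyres price index uses base-period quantities as weights.
ΣP(Q2 2015)·Q(Q1 2015) = 2×139 + 3×117 + 2×141 + 1×365 = 278 + 351 + 282 + 365 = 1276
ΣP(Q1 2015)·Q(Q1 2015) = 2×139 + 3×117 + 3×141 + 1×365 = 278 + 351 + 423 + 365 = 1417
Index = 1276 / 1417 × 100 = 90.0494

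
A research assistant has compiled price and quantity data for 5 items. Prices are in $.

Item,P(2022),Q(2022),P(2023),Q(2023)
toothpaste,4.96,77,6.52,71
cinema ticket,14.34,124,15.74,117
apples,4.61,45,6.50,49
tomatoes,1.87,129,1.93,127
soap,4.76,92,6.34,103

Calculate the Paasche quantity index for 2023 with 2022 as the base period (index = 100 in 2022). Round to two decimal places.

98.40

Paasche quantity index uses current-period prices as weights.
ΣP(2023)·Q(2023) = 6.52×71 + 15.74×117 + 6.50×49 + 1.93×127 + 6.34×103 = 462.92 + 1841.58 + 318.5 + 245.11 + 653.02 = 3521.13
ΣP(2023)·Q(2022) = 6.52×77 + 15.74×124 + 6.50×45 + 1.93×129 + 6.34×92 = 502.04 + 1951.76 + 292.5 + 248.97 + 583.28 = 3578.55
Index = 3521.13 / 3578.55 × 100 = 98.3954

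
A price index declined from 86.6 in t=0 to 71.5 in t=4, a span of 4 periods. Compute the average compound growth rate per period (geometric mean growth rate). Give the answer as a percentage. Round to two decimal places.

Growth factor = (71.5/86.6)^(1/4) = (0.825635)^(1/4) = 0.953229
Growth rate = 0.953229 − 1 = -0.046771 = -4.6771%

-4.68%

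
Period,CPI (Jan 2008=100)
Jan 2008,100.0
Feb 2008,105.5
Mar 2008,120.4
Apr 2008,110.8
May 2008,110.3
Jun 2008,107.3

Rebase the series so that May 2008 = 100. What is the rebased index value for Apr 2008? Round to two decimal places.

100.45

Rebased(Apr 2008) = 110.8 / 110.3 × 100 = 100.4533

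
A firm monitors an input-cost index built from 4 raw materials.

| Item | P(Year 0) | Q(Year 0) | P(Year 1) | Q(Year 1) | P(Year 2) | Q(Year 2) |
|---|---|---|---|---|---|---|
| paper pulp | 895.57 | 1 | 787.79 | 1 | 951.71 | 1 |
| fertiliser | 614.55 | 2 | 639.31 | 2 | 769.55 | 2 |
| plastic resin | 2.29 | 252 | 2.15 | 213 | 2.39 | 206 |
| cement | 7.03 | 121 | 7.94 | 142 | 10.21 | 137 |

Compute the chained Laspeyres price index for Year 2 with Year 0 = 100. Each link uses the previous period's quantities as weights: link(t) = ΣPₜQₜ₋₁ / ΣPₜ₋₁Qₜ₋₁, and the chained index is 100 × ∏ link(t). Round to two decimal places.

Link Year 0→Year 1:
ΣP(Year 1)Q(Year 0) = 787.79×1 + 639.31×2 + 2.15×252 + 7.94×121 = 787.79 + 1278.62 + 541.8 + 960.74 = 3568.95
ΣP(Year 0)Q(Year 0) = 895.57×1 + 614.55×2 + 2.29×252 + 7.03×121 = 895.57 + 1229.1 + 577.08 + 850.63 = 3552.38
link = 3568.95/3552.38 = 1.004664
Link Year 1→Year 2:
ΣP(Year 2)Q(Year 1) = 951.71×1 + 769.55×2 + 2.39×213 + 10.21×142 = 951.71 + 1539.1 + 509.07 + 1449.82 = 4449.7
ΣP(Year 1)Q(Year 1) = 787.79×1 + 639.31×2 + 2.15×213 + 7.94×142 = 787.79 + 1278.62 + 457.95 + 1127.48 = 3651.84
link = 4449.7/3651.84 = 1.218482
Chained index = 100 × 1.004664 × 1.218482 = 122.4165

122.42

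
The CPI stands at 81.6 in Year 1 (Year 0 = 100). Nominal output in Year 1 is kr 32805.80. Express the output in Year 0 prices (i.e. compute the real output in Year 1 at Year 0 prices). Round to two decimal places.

40203.19

Real = Nominal ÷ (Index/100) = 32805.80 ÷ (81.6/100)
     = 32805.80 ÷ 0.816 = 40203.1863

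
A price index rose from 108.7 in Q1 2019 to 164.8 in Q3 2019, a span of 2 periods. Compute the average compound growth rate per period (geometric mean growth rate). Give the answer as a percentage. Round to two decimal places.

23.13%

Growth factor = (164.8/108.7)^(1/2) = (1.516099)^(1/2) = 1.231300
Growth rate = 1.231300 − 1 = 0.231300 = 23.1300%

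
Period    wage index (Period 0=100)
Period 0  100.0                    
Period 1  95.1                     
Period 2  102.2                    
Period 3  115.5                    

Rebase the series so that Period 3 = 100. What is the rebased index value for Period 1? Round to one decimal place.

Rebased(Period 1) = 95.1 / 115.5 × 100 = 82.3377

82.3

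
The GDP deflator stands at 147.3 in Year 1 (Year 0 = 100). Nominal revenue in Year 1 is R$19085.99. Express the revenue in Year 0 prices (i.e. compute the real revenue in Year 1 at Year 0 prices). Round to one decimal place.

Real = Nominal ÷ (Index/100) = 19085.99 ÷ (147.3/100)
     = 19085.99 ÷ 1.473 = 12957.2234

12957.2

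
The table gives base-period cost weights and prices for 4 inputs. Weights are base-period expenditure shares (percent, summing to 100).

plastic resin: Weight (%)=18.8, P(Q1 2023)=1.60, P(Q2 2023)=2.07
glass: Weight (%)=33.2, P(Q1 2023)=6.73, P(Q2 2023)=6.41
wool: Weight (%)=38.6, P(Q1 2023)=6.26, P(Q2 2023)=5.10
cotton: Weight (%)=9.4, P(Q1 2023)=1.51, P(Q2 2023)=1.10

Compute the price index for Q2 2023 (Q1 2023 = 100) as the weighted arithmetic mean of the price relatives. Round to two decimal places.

plastic resin: 18.8 × (2.07/1.60) = 18.8 × 1.293750 = 24.3225
glass: 33.2 × (6.41/6.73) = 33.2 × 0.952452 = 31.6214
wool: 38.6 × (5.10/6.26) = 38.6 × 0.814696 = 31.4473
cotton: 9.4 × (1.10/1.51) = 9.4 × 0.728477 = 6.8477
Index = Σ wᵢ·(p₁ᵢ/p₀ᵢ) = 24.3225 + 31.6214 + 31.4473 + 6.8477 = 94.2389

94.24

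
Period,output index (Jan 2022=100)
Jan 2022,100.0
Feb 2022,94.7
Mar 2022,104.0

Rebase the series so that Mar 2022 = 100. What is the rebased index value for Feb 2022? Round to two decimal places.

91.06

Rebased(Feb 2022) = 94.7 / 104.0 × 100 = 91.0577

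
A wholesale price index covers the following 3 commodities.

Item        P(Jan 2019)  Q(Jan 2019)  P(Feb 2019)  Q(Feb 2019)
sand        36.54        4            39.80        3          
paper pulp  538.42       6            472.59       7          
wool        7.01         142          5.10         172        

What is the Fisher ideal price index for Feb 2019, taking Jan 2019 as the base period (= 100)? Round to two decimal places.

84.86

Laspeyres component (base-period weights):
ΣP(Feb 2019)Q(Jan 2019) = 39.80×4 + 472.59×6 + 5.10×142 = 159.2 + 2835.54 + 724.2 = 3718.94
ΣP(Jan 2019)Q(Jan 2019) = 36.54×4 + 538.42×6 + 7.01×142 = 146.16 + 3230.52 + 995.42 = 4372.1
L = 3718.94 / 4372.1 × 100 = 85.0607
Paasche component (current-period weights):
ΣP(Feb 2019)Q(Feb 2019) = 39.80×3 + 472.59×7 + 5.10×172 = 119.4 + 3308.13 + 877.2 = 4304.73
ΣP(Jan 2019)Q(Feb 2019) = 36.54×3 + 538.42×7 + 7.01×172 = 109.62 + 3768.94 + 1205.72 = 5084.28
P = 4304.73 / 5084.28 × 100 = 84.6674
Fisher = √(L × P) = √(85.0607 × 84.6674) = 84.8639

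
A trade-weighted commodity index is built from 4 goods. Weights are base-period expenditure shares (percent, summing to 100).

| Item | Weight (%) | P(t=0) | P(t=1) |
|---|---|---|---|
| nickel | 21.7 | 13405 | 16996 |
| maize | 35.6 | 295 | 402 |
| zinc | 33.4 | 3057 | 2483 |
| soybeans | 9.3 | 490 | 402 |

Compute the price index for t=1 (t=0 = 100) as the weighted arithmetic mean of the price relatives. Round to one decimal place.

110.8

nickel: 21.7 × (16996/13405) = 21.7 × 1.267885 = 27.5131
maize: 35.6 × (402/295) = 35.6 × 1.362712 = 48.5125
zinc: 33.4 × (2483/3057) = 33.4 × 0.812234 = 27.1286
soybeans: 9.3 × (402/490) = 9.3 × 0.820408 = 7.6298
Index = Σ wᵢ·(p₁ᵢ/p₀ᵢ) = 27.5131 + 48.5125 + 27.1286 + 7.6298 = 110.7841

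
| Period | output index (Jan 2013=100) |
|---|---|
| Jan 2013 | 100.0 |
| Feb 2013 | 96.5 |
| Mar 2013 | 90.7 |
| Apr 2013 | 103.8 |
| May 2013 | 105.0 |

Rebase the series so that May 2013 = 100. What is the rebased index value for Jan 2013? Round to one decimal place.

Rebased(Jan 2013) = 100.0 / 105.0 × 100 = 95.2381

95.2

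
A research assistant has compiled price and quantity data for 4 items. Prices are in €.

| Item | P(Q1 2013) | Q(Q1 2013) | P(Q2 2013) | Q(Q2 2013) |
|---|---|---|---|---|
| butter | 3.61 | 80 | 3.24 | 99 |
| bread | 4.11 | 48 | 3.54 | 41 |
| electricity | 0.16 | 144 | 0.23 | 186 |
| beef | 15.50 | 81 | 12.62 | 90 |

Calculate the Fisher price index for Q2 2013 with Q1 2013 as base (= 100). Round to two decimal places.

Laspeyres component (base-period weights):
ΣP(Q2 2013)Q(Q1 2013) = 3.24×80 + 3.54×48 + 0.23×144 + 12.62×81 = 259.2 + 169.92 + 33.12 + 1022.22 = 1484.46
ΣP(Q1 2013)Q(Q1 2013) = 3.61×80 + 4.11×48 + 0.16×144 + 15.50×81 = 288.8 + 197.28 + 23.04 + 1255.5 = 1764.62
L = 1484.46 / 1764.62 × 100 = 84.1235
Paasche component (current-period weights):
ΣP(Q2 2013)Q(Q2 2013) = 3.24×99 + 3.54×41 + 0.23×186 + 12.62×90 = 320.76 + 145.14 + 42.78 + 1135.8 = 1644.48
ΣP(Q1 2013)Q(Q2 2013) = 3.61×99 + 4.11×41 + 0.16×186 + 15.50×90 = 357.39 + 168.51 + 29.76 + 1395 = 1950.66
P = 1644.48 / 1950.66 × 100 = 84.3038
Fisher = √(L × P) = √(84.1235 × 84.3038) = 84.2136

84.21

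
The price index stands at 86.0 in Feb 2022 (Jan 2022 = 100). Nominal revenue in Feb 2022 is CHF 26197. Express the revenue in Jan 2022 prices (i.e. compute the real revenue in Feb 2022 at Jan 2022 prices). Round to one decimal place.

Real = Nominal ÷ (Index/100) = 26197 ÷ (86.0/100)
     = 26197 ÷ 0.860 = 30461.6279

30461.6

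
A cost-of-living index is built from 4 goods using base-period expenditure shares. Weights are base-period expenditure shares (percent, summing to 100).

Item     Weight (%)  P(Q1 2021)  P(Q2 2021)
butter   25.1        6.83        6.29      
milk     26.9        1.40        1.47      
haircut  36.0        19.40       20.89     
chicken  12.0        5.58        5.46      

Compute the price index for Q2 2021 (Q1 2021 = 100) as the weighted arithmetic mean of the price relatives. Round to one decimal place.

101.9

butter: 25.1 × (6.29/6.83) = 25.1 × 0.920937 = 23.1155
milk: 26.9 × (1.47/1.40) = 26.9 × 1.050000 = 28.2450
haircut: 36.0 × (20.89/19.40) = 36.0 × 1.076804 = 38.7649
chicken: 12.0 × (5.46/5.58) = 12.0 × 0.978495 = 11.7419
Index = Σ wᵢ·(p₁ᵢ/p₀ᵢ) = 23.1155 + 28.2450 + 38.7649 + 11.7419 = 101.8674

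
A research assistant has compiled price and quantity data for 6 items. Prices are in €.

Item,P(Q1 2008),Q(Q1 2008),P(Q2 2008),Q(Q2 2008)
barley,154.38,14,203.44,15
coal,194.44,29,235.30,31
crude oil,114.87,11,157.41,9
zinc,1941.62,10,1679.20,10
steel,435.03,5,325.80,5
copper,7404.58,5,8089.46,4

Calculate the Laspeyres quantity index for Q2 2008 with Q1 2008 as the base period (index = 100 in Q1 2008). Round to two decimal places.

Laspeyres quantity index uses base-period prices as weights.
ΣP(Q1 2008)·Q(Q2 2008) = 154.38×15 + 194.44×31 + 114.87×9 + 1941.62×10 + 435.03×5 + 7404.58×4 = 2315.7 + 6027.64 + 1033.83 + 19416.2 + 2175.15 + 29618.32 = 60586.84
ΣP(Q1 2008)·Q(Q1 2008) = 154.38×14 + 194.44×29 + 114.87×11 + 1941.62×10 + 435.03×5 + 7404.58×5 = 2161.32 + 5638.76 + 1263.57 + 19416.2 + 2175.15 + 37022.9 = 67677.9
Index = 60586.84 / 67677.9 × 100 = 89.5223

89.52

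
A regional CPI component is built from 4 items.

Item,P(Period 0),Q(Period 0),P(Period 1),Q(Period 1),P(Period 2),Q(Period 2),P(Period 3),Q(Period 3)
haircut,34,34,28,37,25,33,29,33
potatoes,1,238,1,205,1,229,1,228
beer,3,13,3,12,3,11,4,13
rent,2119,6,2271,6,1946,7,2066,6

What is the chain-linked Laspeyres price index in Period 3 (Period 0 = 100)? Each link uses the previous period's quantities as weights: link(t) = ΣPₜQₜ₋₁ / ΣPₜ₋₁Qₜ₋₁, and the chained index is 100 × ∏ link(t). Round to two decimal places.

Link Period 0→Period 1:
ΣP(Period 1)Q(Period 0) = 28×34 + 1×238 + 3×13 + 2271×6 = 952 + 238 + 39 + 13626 = 14855
ΣP(Period 0)Q(Period 0) = 34×34 + 1×238 + 3×13 + 2119×6 = 1156 + 238 + 39 + 12714 = 14147
link = 14855/14147 = 1.050046
Link Period 1→Period 2:
ΣP(Period 2)Q(Period 1) = 25×37 + 1×205 + 3×12 + 1946×6 = 925 + 205 + 36 + 11676 = 12842
ΣP(Period 1)Q(Period 1) = 28×37 + 1×205 + 3×12 + 2271×6 = 1036 + 205 + 36 + 13626 = 14903
link = 12842/14903 = 0.861706
Link Period 2→Period 3:
ΣP(Period 3)Q(Period 2) = 29×33 + 1×229 + 4×11 + 2066×7 = 957 + 229 + 44 + 14462 = 15692
ΣP(Period 2)Q(Period 2) = 25×33 + 1×229 + 3×11 + 1946×7 = 825 + 229 + 33 + 13622 = 14709
link = 15692/14709 = 1.066830
Chained index = 100 × 1.050046 × 0.861706 × 1.066830 = 96.5300

96.53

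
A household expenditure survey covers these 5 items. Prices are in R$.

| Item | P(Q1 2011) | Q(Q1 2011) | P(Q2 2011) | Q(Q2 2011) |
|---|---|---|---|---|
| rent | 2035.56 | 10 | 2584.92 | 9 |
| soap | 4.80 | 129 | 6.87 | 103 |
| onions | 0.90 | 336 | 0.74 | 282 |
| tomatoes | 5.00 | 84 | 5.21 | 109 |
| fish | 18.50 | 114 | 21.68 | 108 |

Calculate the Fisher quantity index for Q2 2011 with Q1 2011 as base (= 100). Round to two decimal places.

Laspeyres component (base-period weights):
ΣP(Q1 2011)Q(Q2 2011) = 2035.56×9 + 4.80×103 + 0.90×282 + 5.00×109 + 18.50×108 = 18320.04 + 494.4 + 253.8 + 545 + 1998 = 21611.24
ΣP(Q1 2011)Q(Q1 2011) = 2035.56×10 + 4.80×129 + 0.90×336 + 5.00×84 + 18.50×114 = 20355.6 + 619.2 + 302.4 + 420 + 2109 = 23806.2
L = 21611.24 / 23806.2 × 100 = 90.7799
Paasche component (current-period weights):
ΣP(Q2 2011)Q(Q2 2011) = 2584.92×9 + 6.87×103 + 0.74×282 + 5.21×109 + 21.68×108 = 23264.28 + 707.61 + 208.68 + 567.89 + 2341.44 = 27089.9
ΣP(Q2 2011)Q(Q1 2011) = 2584.92×10 + 6.87×129 + 0.74×336 + 5.21×84 + 21.68×114 = 25849.2 + 886.23 + 248.64 + 437.64 + 2471.52 = 29893.23
P = 27089.9 / 29893.23 × 100 = 90.6222
Fisher = √(L × P) = √(90.7799 × 90.6222) = 90.7010

90.70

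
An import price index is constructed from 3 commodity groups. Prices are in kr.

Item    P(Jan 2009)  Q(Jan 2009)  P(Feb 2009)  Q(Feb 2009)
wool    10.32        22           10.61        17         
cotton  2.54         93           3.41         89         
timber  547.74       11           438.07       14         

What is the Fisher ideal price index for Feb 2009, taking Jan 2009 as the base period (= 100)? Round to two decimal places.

Laspeyres component (base-period weights):
ΣP(Feb 2009)Q(Jan 2009) = 10.61×22 + 3.41×93 + 438.07×11 = 233.42 + 317.13 + 4818.77 = 5369.32
ΣP(Jan 2009)Q(Jan 2009) = 10.32×22 + 2.54×93 + 547.74×11 = 227.04 + 236.22 + 6025.14 = 6488.4
L = 5369.32 / 6488.4 × 100 = 82.7526
Paasche component (current-period weights):
ΣP(Feb 2009)Q(Feb 2009) = 10.61×17 + 3.41×89 + 438.07×14 = 180.37 + 303.49 + 6132.98 = 6616.84
ΣP(Jan 2009)Q(Feb 2009) = 10.32×17 + 2.54×89 + 547.74×14 = 175.44 + 226.06 + 7668.36 = 8069.86
P = 6616.84 / 8069.86 × 100 = 81.9945
Fisher = √(L × P) = √(82.7526 × 81.9945) = 82.3727

82.37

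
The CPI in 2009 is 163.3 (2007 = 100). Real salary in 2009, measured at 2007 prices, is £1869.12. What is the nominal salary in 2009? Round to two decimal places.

3052.27

Nominal = Real × (Index/100) = 1869.12 × (163.3/100)
        = 1869.12 × 1.633 = 3052.2730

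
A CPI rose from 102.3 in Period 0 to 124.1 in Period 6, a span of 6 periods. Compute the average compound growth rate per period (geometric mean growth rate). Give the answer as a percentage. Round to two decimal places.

3.27%

Growth factor = (124.1/102.3)^(1/6) = (1.213099)^(1/6) = 1.032720
Growth rate = 1.032720 − 1 = 0.032720 = 3.2720%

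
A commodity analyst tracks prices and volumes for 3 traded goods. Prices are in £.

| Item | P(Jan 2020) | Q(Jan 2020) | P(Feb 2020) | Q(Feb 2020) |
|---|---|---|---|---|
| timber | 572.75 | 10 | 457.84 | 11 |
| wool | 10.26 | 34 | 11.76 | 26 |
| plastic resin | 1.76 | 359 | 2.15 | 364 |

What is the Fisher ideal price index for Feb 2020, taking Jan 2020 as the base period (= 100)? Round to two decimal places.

Laspeyres component (base-period weights):
ΣP(Feb 2020)Q(Jan 2020) = 457.84×10 + 11.76×34 + 2.15×359 = 4578.4 + 399.84 + 771.85 = 5750.09
ΣP(Jan 2020)Q(Jan 2020) = 572.75×10 + 10.26×34 + 1.76×359 = 5727.5 + 348.84 + 631.84 = 6708.18
L = 5750.09 / 6708.18 × 100 = 85.7176
Paasche component (current-period weights):
ΣP(Feb 2020)Q(Feb 2020) = 457.84×11 + 11.76×26 + 2.15×364 = 5036.24 + 305.76 + 782.6 = 6124.6
ΣP(Jan 2020)Q(Feb 2020) = 572.75×11 + 10.26×26 + 1.76×364 = 6300.25 + 266.76 + 640.64 = 7207.65
P = 6124.6 / 7207.65 × 100 = 84.9736
Fisher = √(L × P) = √(85.7176 × 84.9736) = 85.3448

85.34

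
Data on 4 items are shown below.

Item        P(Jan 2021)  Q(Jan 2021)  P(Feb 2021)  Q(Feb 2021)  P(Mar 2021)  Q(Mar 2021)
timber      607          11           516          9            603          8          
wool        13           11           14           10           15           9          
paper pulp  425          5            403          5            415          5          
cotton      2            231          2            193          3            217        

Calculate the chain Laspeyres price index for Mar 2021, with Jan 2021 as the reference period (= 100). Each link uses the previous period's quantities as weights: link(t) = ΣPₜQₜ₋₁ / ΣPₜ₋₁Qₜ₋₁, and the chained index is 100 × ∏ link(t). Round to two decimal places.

Link Jan 2021→Feb 2021:
ΣP(Feb 2021)Q(Jan 2021) = 516×11 + 14×11 + 403×5 + 2×231 = 5676 + 154 + 2015 + 462 = 8307
ΣP(Jan 2021)Q(Jan 2021) = 607×11 + 13×11 + 425×5 + 2×231 = 6677 + 143 + 2125 + 462 = 9407
link = 8307/9407 = 0.883066
Link Feb 2021→Mar 2021:
ΣP(Mar 2021)Q(Feb 2021) = 603×9 + 15×10 + 415×5 + 3×193 = 5427 + 150 + 2075 + 579 = 8231
ΣP(Feb 2021)Q(Feb 2021) = 516×9 + 14×10 + 403×5 + 2×193 = 4644 + 140 + 2015 + 386 = 7185
link = 8231/7185 = 1.145581
Chained index = 100 × 0.883066 × 1.145581 = 101.1623

101.16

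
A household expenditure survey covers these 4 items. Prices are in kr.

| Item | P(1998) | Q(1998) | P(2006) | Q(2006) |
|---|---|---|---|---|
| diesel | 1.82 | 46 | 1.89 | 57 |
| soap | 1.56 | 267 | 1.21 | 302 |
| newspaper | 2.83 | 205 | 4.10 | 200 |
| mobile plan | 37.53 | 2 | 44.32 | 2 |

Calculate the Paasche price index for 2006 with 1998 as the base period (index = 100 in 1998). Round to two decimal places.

113.64

Paasche price index uses current-period quantities as weights.
ΣP(2006)·Q(2006) = 1.89×57 + 1.21×302 + 4.10×200 + 44.32×2 = 107.73 + 365.42 + 820 + 88.64 = 1381.79
ΣP(1998)·Q(2006) = 1.82×57 + 1.56×302 + 2.83×200 + 37.53×2 = 103.74 + 471.12 + 566 + 75.06 = 1215.92
Index = 1381.79 / 1215.92 × 100 = 113.6415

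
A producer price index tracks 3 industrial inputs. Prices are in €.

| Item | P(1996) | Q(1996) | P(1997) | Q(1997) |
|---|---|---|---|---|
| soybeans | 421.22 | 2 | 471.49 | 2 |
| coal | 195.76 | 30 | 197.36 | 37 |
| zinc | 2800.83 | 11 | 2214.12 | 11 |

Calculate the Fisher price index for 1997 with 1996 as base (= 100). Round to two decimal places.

Laspeyres component (base-period weights):
ΣP(1997)Q(1996) = 471.49×2 + 197.36×30 + 2214.12×11 = 942.98 + 5920.8 + 24355.32 = 31219.1
ΣP(1996)Q(1996) = 421.22×2 + 195.76×30 + 2800.83×11 = 842.44 + 5872.8 + 30809.13 = 37524.37
L = 31219.1 / 37524.37 × 100 = 83.1969
Paasche component (current-period weights):
ΣP(1997)Q(1997) = 471.49×2 + 197.36×37 + 2214.12×11 = 942.98 + 7302.32 + 24355.32 = 32600.62
ΣP(1996)Q(1997) = 421.22×2 + 195.76×37 + 2800.83×11 = 842.44 + 7243.12 + 30809.13 = 38894.69
P = 32600.62 / 38894.69 × 100 = 83.8177
Fisher = √(L × P) = √(83.1969 × 83.8177) = 83.5067

83.51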